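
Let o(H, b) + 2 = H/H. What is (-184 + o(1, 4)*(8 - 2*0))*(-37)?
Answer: 7104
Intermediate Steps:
o(H, b) = -1 (o(H, b) = -2 + H/H = -2 + 1 = -1)
(-184 + o(1, 4)*(8 - 2*0))*(-37) = (-184 - (8 - 2*0))*(-37) = (-184 - (8 + 0))*(-37) = (-184 - 1*8)*(-37) = (-184 - 8)*(-37) = -192*(-37) = 7104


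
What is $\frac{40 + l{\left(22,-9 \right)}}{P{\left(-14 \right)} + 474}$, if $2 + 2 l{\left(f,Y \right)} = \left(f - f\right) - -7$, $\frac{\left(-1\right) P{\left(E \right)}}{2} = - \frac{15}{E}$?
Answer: $\frac{595}{6606} \approx 0.09007$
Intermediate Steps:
$P{\left(E \right)} = \frac{30}{E}$ ($P{\left(E \right)} = - 2 \left(- \frac{15}{E}\right) = \frac{30}{E}$)
$l{\left(f,Y \right)} = \frac{5}{2}$ ($l{\left(f,Y \right)} = -1 + \frac{\left(f - f\right) - -7}{2} = -1 + \frac{0 + 7}{2} = -1 + \frac{1}{2} \cdot 7 = -1 + \frac{7}{2} = \frac{5}{2}$)
$\frac{40 + l{\left(22,-9 \right)}}{P{\left(-14 \right)} + 474} = \frac{40 + \frac{5}{2}}{\frac{30}{-14} + 474} = \frac{85}{2 \left(30 \left(- \frac{1}{14}\right) + 474\right)} = \frac{85}{2 \left(- \frac{15}{7} + 474\right)} = \frac{85}{2 \cdot \frac{3303}{7}} = \frac{85}{2} \cdot \frac{7}{3303} = \frac{595}{6606}$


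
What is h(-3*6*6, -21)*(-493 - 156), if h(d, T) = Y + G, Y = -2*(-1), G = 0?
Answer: -1298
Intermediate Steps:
Y = 2
h(d, T) = 2 (h(d, T) = 2 + 0 = 2)
h(-3*6*6, -21)*(-493 - 156) = 2*(-493 - 156) = 2*(-649) = -1298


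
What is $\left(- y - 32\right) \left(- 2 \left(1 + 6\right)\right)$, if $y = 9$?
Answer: $574$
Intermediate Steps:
$\left(- y - 32\right) \left(- 2 \left(1 + 6\right)\right) = \left(\left(-1\right) 9 - 32\right) \left(- 2 \left(1 + 6\right)\right) = \left(-9 - 32\right) \left(\left(-2\right) 7\right) = \left(-41\right) \left(-14\right) = 574$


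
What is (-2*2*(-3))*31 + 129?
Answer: 501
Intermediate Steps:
(-2*2*(-3))*31 + 129 = -4*(-3)*31 + 129 = 12*31 + 129 = 372 + 129 = 501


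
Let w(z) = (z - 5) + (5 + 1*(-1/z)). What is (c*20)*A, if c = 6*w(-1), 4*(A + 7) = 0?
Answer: 0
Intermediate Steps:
A = -7 (A = -7 + (¼)*0 = -7 + 0 = -7)
w(z) = z - 1/z (w(z) = (-5 + z) + (5 - 1/z) = z - 1/z)
c = 0 (c = 6*(-1 - 1/(-1)) = 6*(-1 - 1*(-1)) = 6*(-1 + 1) = 6*0 = 0)
(c*20)*A = (0*20)*(-7) = 0*(-7) = 0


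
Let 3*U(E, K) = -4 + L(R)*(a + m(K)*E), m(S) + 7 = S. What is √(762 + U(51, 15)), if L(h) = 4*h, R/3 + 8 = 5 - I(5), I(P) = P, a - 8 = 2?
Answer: I*√113538/3 ≈ 112.32*I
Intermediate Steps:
a = 10 (a = 8 + 2 = 10)
m(S) = -7 + S
R = -24 (R = -24 + 3*(5 - 1*5) = -24 + 3*(5 - 5) = -24 + 3*0 = -24 + 0 = -24)
U(E, K) = -964/3 - 32*E*(-7 + K) (U(E, K) = (-4 + (4*(-24))*(10 + (-7 + K)*E))/3 = (-4 - 96*(10 + E*(-7 + K)))/3 = (-4 + (-960 - 96*E*(-7 + K)))/3 = (-964 - 96*E*(-7 + K))/3 = -964/3 - 32*E*(-7 + K))
√(762 + U(51, 15)) = √(762 + (-964/3 - 32*51*(-7 + 15))) = √(762 + (-964/3 - 32*51*8)) = √(762 + (-964/3 - 13056)) = √(762 - 40132/3) = √(-37846/3) = I*√113538/3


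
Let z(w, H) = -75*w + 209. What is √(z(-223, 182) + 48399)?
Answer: √65333 ≈ 255.60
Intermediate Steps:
z(w, H) = 209 - 75*w
√(z(-223, 182) + 48399) = √((209 - 75*(-223)) + 48399) = √((209 + 16725) + 48399) = √(16934 + 48399) = √65333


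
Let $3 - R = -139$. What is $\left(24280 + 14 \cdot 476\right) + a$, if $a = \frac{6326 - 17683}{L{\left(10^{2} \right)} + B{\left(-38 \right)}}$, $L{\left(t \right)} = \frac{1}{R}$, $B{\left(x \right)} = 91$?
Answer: $\frac{398276618}{12923} \approx 30819.0$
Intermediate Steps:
$R = 142$ ($R = 3 - -139 = 3 + 139 = 142$)
$L{\left(t \right)} = \frac{1}{142}$
$a = - \frac{1612694}{12923}$ ($a = \frac{6326 - 17683}{\frac{1}{142} + 91} = - \frac{11357}{\frac{12923}{142}} = \left(-11357\right) \frac{142}{12923} = - \frac{1612694}{12923} \approx -124.79$)
$\left(24280 + 14 \cdot 476\right) + a = \left(24280 + 14 \cdot 476\right) - \frac{1612694}{12923} = \left(24280 + 6664\right) - \frac{1612694}{12923} = 30944 - \frac{1612694}{12923} = \frac{398276618}{12923}$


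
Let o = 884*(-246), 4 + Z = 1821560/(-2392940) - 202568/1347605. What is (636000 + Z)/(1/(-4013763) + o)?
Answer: -411594833159042552227962/140735456015678628844355 ≈ -2.9246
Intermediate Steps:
Z = -791921403426/161236895435 (Z = -4 + (1821560/(-2392940) - 202568/1347605) = -4 + (1821560*(-1/2392940) - 202568*1/1347605) = -4 + (-91078/119647 - 202568/1347605) = -4 - 146973821686/161236895435 = -791921403426/161236895435 ≈ -4.9115)
o = -217464
(636000 + Z)/(1/(-4013763) + o) = (636000 - 791921403426/161236895435)/(1/(-4013763) - 217464) = 102545873575256574/(161236895435*(-1/4013763 - 217464)) = 102545873575256574/(161236895435*(-872848957033/4013763)) = (102545873575256574/161236895435)*(-4013763/872848957033) = -411594833159042552227962/140735456015678628844355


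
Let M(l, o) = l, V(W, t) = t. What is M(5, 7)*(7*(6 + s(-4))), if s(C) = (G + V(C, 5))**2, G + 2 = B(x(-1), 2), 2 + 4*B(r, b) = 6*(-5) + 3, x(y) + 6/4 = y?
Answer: 13475/16 ≈ 842.19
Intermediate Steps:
x(y) = -3/2 + y
B(r, b) = -29/4 (B(r, b) = -1/2 + (6*(-5) + 3)/4 = -1/2 + (-30 + 3)/4 = -1/2 + (1/4)*(-27) = -1/2 - 27/4 = -29/4)
G = -37/4 (G = -2 - 29/4 = -37/4 ≈ -9.2500)
s(C) = 289/16 (s(C) = (-37/4 + 5)**2 = (-17/4)**2 = 289/16)
M(5, 7)*(7*(6 + s(-4))) = 5*(7*(6 + 289/16)) = 5*(7*(385/16)) = 5*(2695/16) = 13475/16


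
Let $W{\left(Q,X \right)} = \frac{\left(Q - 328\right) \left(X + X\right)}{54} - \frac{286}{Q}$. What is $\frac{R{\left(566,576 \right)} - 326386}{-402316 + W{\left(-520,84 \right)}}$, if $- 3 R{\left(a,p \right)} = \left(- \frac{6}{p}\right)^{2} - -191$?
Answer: $\frac{45128401925}{55980795648} \approx 0.80614$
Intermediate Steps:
$R{\left(a,p \right)} = - \frac{191}{3} - \frac{12}{p^{2}}$ ($R{\left(a,p \right)} = - \frac{\left(- \frac{6}{p}\right)^{2} - -191}{3} = - \frac{\frac{36}{p^{2}} + 191}{3} = - \frac{191 + \frac{36}{p^{2}}}{3} = - \frac{191}{3} - \frac{12}{p^{2}}$)
$W{\left(Q,X \right)} = - \frac{286}{Q} + \frac{X \left(-328 + Q\right)}{27}$ ($W{\left(Q,X \right)} = \left(-328 + Q\right) 2 X \frac{1}{54} - \frac{286}{Q} = 2 X \left(-328 + Q\right) \frac{1}{54} - \frac{286}{Q} = \frac{X \left(-328 + Q\right)}{27} - \frac{286}{Q} = - \frac{286}{Q} + \frac{X \left(-328 + Q\right)}{27}$)
$\frac{R{\left(566,576 \right)} - 326386}{-402316 + W{\left(-520,84 \right)}} = \frac{\left(- \frac{191}{3} - \frac{12}{331776}\right) - 326386}{-402316 + \frac{-7722 - 43680 \left(-328 - 520\right)}{27 \left(-520\right)}} = \frac{\left(- \frac{191}{3} - \frac{1}{27648}\right) - 326386}{-402316 + \frac{1}{27} \left(- \frac{1}{520}\right) \left(-7722 - 43680 \left(-848\right)\right)} = \frac{\left(- \frac{191}{3} - \frac{1}{27648}\right) - 326386}{-402316 + \frac{1}{27} \left(- \frac{1}{520}\right) \left(-7722 + 37040640\right)} = \frac{- \frac{1760257}{27648} - 326386}{-402316 + \frac{1}{27} \left(- \frac{1}{520}\right) 37032918} = - \frac{9025680385}{27648 \left(-402316 - \frac{474781}{180}\right)} = - \frac{9025680385}{27648 \left(- \frac{72891661}{180}\right)} = \left(- \frac{9025680385}{27648}\right) \left(- \frac{180}{72891661}\right) = \frac{45128401925}{55980795648}$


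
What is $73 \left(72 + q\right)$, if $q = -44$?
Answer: $2044$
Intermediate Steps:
$73 \left(72 + q\right) = 73 \left(72 - 44\right) = 73 \cdot 28 = 2044$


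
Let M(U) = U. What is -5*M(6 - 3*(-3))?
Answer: -75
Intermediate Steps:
-5*M(6 - 3*(-3)) = -5*(6 - 3*(-3)) = -5*(6 + 9) = -5*15 = -75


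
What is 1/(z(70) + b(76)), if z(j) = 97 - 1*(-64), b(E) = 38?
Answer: 1/199 ≈ 0.0050251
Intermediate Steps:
z(j) = 161 (z(j) = 97 + 64 = 161)
1/(z(70) + b(76)) = 1/(161 + 38) = 1/199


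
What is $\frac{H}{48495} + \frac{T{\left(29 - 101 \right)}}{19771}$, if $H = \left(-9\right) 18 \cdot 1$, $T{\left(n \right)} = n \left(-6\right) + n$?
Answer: $\frac{4751766}{319598215} \approx 0.014868$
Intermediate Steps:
$T{\left(n \right)} = - 5 n$ ($T{\left(n \right)} = - 6 n + n = - 5 n$)
$H = -162$ ($H = \left(-162\right) 1 = -162$)
$\frac{H}{48495} + \frac{T{\left(29 - 101 \right)}}{19771} = - \frac{162}{48495} + \frac{\left(-5\right) \left(29 - 101\right)}{19771} = \left(-162\right) \frac{1}{48495} + - 5 \left(29 - 101\right) \frac{1}{19771} = - \frac{54}{16165} + \left(-5\right) \left(-72\right) \frac{1}{19771} = - \frac{54}{16165} + 360 \cdot \frac{1}{19771} = - \frac{54}{16165} + \frac{360}{19771} = \frac{4751766}{319598215}$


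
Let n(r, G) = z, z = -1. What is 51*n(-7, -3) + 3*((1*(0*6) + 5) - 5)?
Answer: -51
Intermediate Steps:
n(r, G) = -1
51*n(-7, -3) + 3*((1*(0*6) + 5) - 5) = 51*(-1) + 3*((1*(0*6) + 5) - 5) = -51 + 3*((1*0 + 5) - 5) = -51 + 3*((0 + 5) - 5) = -51 + 3*(5 - 5) = -51 + 3*0 = -51 + 0 = -51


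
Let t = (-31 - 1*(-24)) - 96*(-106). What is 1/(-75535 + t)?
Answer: -1/65366 ≈ -1.5298e-5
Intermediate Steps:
t = 10169 (t = (-31 + 24) + 10176 = -7 + 10176 = 10169)
1/(-75535 + t) = 1/(-75535 + 10169) = 1/(-65366) = -1/65366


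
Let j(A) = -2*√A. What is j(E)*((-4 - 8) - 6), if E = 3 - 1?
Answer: 36*√2 ≈ 50.912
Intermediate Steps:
E = 2
j(E)*((-4 - 8) - 6) = (-2*√2)*((-4 - 8) - 6) = (-2*√2)*(-12 - 6) = -2*√2*(-18) = 36*√2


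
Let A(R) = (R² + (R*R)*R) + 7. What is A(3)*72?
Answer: 3096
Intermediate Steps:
A(R) = 7 + R² + R³ (A(R) = (R² + R²*R) + 7 = (R² + R³) + 7 = 7 + R² + R³)
A(3)*72 = (7 + 3² + 3³)*72 = (7 + 9 + 27)*72 = 43*72 = 3096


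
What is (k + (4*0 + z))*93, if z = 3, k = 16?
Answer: 1767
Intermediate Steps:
(k + (4*0 + z))*93 = (16 + (4*0 + 3))*93 = (16 + (0 + 3))*93 = (16 + 3)*93 = 19*93 = 1767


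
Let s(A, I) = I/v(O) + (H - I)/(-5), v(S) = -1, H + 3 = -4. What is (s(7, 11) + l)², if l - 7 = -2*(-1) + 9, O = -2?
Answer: 2809/25 ≈ 112.36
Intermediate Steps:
H = -7 (H = -3 - 4 = -7)
s(A, I) = 7/5 - 4*I/5 (s(A, I) = I/(-1) + (-7 - I)/(-5) = I*(-1) + (-7 - I)*(-⅕) = -I + (7/5 + I/5) = 7/5 - 4*I/5)
l = 18 (l = 7 + (-2*(-1) + 9) = 7 + (2 + 9) = 7 + 11 = 18)
(s(7, 11) + l)² = ((7/5 - ⅘*11) + 18)² = ((7/5 - 44/5) + 18)² = (-37/5 + 18)² = (53/5)² = 2809/25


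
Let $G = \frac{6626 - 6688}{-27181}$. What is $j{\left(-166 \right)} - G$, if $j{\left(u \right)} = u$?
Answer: $- \frac{4512108}{27181} \approx -166.0$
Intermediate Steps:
$G = \frac{62}{27181}$ ($G = \left(-62\right) \left(- \frac{1}{27181}\right) = \frac{62}{27181} \approx 0.002281$)
$j{\left(-166 \right)} - G = -166 - \frac{62}{27181} = - \frac{4512108}{27181}$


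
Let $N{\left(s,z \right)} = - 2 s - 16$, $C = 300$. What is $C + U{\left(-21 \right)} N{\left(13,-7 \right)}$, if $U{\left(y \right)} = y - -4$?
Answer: $1014$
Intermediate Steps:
$U{\left(y \right)} = 4 + y$ ($U{\left(y \right)} = y + 4 = 4 + y$)
$N{\left(s,z \right)} = -16 - 2 s$
$C + U{\left(-21 \right)} N{\left(13,-7 \right)} = 300 + \left(4 - 21\right) \left(-16 - 26\right) = 300 - 17 \left(-16 - 26\right) = 300 - -714 = 300 + 714 = 1014$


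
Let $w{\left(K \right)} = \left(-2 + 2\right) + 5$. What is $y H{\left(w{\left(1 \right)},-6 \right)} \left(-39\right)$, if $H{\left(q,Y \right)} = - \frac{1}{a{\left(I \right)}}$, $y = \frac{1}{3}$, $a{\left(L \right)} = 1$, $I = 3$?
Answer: $13$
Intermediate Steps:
$w{\left(K \right)} = 5$ ($w{\left(K \right)} = 0 + 5 = 5$)
$y = \frac{1}{3} \approx 0.33333$
$H{\left(q,Y \right)} = -1$ ($H{\left(q,Y \right)} = - 1^{-1} = \left(-1\right) 1 = -1$)
$y H{\left(w{\left(1 \right)},-6 \right)} \left(-39\right) = \frac{1}{3} \left(-1\right) \left(-39\right) = \left(- \frac{1}{3}\right) \left(-39\right) = 13$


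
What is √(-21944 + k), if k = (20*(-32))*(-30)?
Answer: 14*I*√14 ≈ 52.383*I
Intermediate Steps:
k = 19200 (k = -640*(-30) = 19200)
√(-21944 + k) = √(-21944 + 19200) = √(-2744) = 14*I*√14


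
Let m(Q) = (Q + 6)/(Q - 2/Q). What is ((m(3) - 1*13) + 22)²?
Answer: 8100/49 ≈ 165.31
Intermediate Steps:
m(Q) = (6 + Q)/(Q - 2/Q)
((m(3) - 1*13) + 22)² = ((3*(6 + 3)/(-2 + 3²) - 1*13) + 22)² = ((3*9/(-2 + 9) - 13) + 22)² = ((3*9/7 - 13) + 22)² = ((3*(⅐)*9 - 13) + 22)² = ((27/7 - 13) + 22)² = (-64/7 + 22)² = (90/7)² = 8100/49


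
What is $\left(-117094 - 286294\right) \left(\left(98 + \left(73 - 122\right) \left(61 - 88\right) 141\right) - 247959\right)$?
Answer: $24734945384$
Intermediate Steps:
$\left(-117094 - 286294\right) \left(\left(98 + \left(73 - 122\right) \left(61 - 88\right) 141\right) - 247959\right) = - 403388 \left(\left(98 + \left(-49\right) \left(-27\right) 141\right) - 247959\right) = - 403388 \left(\left(98 + 1323 \cdot 141\right) - 247959\right) = - 403388 \left(\left(98 + 186543\right) - 247959\right) = - 403388 \left(186641 - 247959\right) = \left(-403388\right) \left(-61318\right) = 24734945384$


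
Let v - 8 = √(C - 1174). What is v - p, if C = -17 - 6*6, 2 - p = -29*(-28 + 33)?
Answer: -139 + I*√1227 ≈ -139.0 + 35.029*I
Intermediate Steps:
p = 147 (p = 2 - (-29)*(-28 + 33) = 2 - (-29)*5 = 2 - 1*(-145) = 2 + 145 = 147)
C = -53 (C = -17 - 36 = -53)
v = 8 + I*√1227 (v = 8 + √(-53 - 1174) = 8 + √(-1227) = 8 + I*√1227 ≈ 8.0 + 35.029*I)
v - p = (8 + I*√1227) - 1*147 = (8 + I*√1227) - 147 = -139 + I*√1227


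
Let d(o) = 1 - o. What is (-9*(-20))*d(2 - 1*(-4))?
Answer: -900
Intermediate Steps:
(-9*(-20))*d(2 - 1*(-4)) = (-9*(-20))*(1 - (2 - 1*(-4))) = 180*(1 - (2 + 4)) = 180*(1 - 1*6) = 180*(1 - 6) = 180*(-5) = -900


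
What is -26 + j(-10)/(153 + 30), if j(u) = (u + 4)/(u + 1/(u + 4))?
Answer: -96734/3721 ≈ -25.997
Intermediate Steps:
j(u) = (4 + u)/(u + 1/(4 + u))
-26 + j(-10)/(153 + 30) = -26 + ((4 - 10)²/(1 + (-10)² + 4*(-10)))/(153 + 30) = -26 + ((-6)²/(1 + 100 - 40))/183 = -26 + (36/61)*(1/183) = -26 + 12/3721 = -96734/3721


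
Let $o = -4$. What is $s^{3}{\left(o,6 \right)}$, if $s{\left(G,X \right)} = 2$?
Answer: $8$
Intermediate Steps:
$s^{3}{\left(o,6 \right)} = 2^{3} = 8$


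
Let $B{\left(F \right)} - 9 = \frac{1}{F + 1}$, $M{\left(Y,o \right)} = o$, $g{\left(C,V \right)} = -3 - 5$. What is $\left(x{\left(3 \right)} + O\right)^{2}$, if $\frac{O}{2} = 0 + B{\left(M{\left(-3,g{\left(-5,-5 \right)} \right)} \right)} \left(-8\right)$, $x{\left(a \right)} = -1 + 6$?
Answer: $\frac{915849}{49} \approx 18691.0$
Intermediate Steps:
$g{\left(C,V \right)} = -8$ ($g{\left(C,V \right)} = -3 - 5 = -8$)
$x{\left(a \right)} = 5$
$B{\left(F \right)} = 9 + \frac{1}{1 + F}$ ($B{\left(F \right)} = 9 + \frac{1}{F + 1} = 9 + \frac{1}{1 + F}$)
$O = - \frac{992}{7}$ ($O = 2 \left(0 + \frac{10 + 9 \left(-8\right)}{1 - 8} \left(-8\right)\right) = 2 \left(0 + \frac{10 - 72}{-7} \left(-8\right)\right) = 2 \left(0 + \left(- \frac{1}{7}\right) \left(-62\right) \left(-8\right)\right) = 2 \left(0 + \frac{62}{7} \left(-8\right)\right) = 2 \left(0 - \frac{496}{7}\right) = 2 \left(- \frac{496}{7}\right) = - \frac{992}{7} \approx -141.71$)
$\left(x{\left(3 \right)} + O\right)^{2} = \left(5 - \frac{992}{7}\right)^{2} = \left(- \frac{957}{7}\right)^{2} = \frac{915849}{49}$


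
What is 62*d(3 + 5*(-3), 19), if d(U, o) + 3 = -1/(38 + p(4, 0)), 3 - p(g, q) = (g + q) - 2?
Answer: -7316/39 ≈ -187.59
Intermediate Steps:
p(g, q) = 5 - g - q (p(g, q) = 3 - ((g + q) - 2) = 3 - (-2 + g + q) = 3 + (2 - g - q) = 5 - g - q)
d(U, o) = -118/39 (d(U, o) = -3 - 1/(38 + (5 - 1*4 - 1*0)) = -3 - 1/(38 + (5 - 4 + 0)) = -3 - 1/(38 + 1) = -3 - 1/39 = -118/39)
62*d(3 + 5*(-3), 19) = 62*(-118/39) = -7316/39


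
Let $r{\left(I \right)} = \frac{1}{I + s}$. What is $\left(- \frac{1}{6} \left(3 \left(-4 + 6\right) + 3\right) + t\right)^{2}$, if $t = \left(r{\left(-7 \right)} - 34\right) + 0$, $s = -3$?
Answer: $\frac{31684}{25} \approx 1267.4$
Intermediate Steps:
$r{\left(I \right)} = \frac{1}{-3 + I}$ ($r{\left(I \right)} = \frac{1}{I - 3} = \frac{1}{-3 + I}$)
$t = - \frac{341}{10}$ ($t = \left(\frac{1}{-3 - 7} - 34\right) + 0 = \left(\frac{1}{-10} - 34\right) + 0 = \left(- \frac{1}{10} - 34\right) + 0 = - \frac{341}{10} + 0 = - \frac{341}{10} \approx -34.1$)
$\left(- \frac{1}{6} \left(3 \left(-4 + 6\right) + 3\right) + t\right)^{2} = \left(- \frac{1}{6} \left(3 \left(-4 + 6\right) + 3\right) - \frac{341}{10}\right)^{2} = \left(\left(-1\right) \frac{1}{6} \left(3 \cdot 2 + 3\right) - \frac{341}{10}\right)^{2} = \left(- \frac{6 + 3}{6} - \frac{341}{10}\right)^{2} = \left(\left(- \frac{1}{6}\right) 9 - \frac{341}{10}\right)^{2} = \left(- \frac{3}{2} - \frac{341}{10}\right)^{2} = \left(- \frac{178}{5}\right)^{2} = \frac{31684}{25}$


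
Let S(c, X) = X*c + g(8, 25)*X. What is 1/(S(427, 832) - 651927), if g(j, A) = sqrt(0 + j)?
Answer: -296663/88003397777 - 1664*sqrt(2)/88003397777 ≈ -3.3978e-6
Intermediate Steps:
g(j, A) = sqrt(j)
S(c, X) = X*c + 2*X*sqrt(2) (S(c, X) = X*c + sqrt(8)*X = X*c + (2*sqrt(2))*X = X*c + 2*X*sqrt(2))
1/(S(427, 832) - 651927) = 1/(832*(427 + 2*sqrt(2)) - 651927) = 1/((355264 + 1664*sqrt(2)) - 651927) = 1/(-296663 + 1664*sqrt(2))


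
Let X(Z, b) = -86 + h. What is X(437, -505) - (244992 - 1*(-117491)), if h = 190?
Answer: -362379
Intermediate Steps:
X(Z, b) = 104 (X(Z, b) = -86 + 190 = 104)
X(437, -505) - (244992 - 1*(-117491)) = 104 - (244992 - 1*(-117491)) = 104 - (244992 + 117491) = 104 - 1*362483 = 104 - 362483 = -362379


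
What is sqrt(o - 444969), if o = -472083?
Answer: 2*I*sqrt(229263) ≈ 957.63*I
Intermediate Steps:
sqrt(o - 444969) = sqrt(-472083 - 444969) = sqrt(-917052) = 2*I*sqrt(229263)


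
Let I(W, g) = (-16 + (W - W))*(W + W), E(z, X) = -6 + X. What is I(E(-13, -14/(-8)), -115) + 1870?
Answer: 2006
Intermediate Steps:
I(W, g) = -32*W (I(W, g) = (-16 + 0)*(2*W) = -32*W)
I(E(-13, -14/(-8)), -115) + 1870 = -32*(-6 - 14/(-8)) + 1870 = -32*(-6 - 14*(-⅛)) + 1870 = -32*(-6 + 7/4) + 1870 = -32*(-17/4) + 1870 = 136 + 1870 = 2006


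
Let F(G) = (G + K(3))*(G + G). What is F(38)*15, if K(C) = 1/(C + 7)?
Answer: 43434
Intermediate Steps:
K(C) = 1/(7 + C)
F(G) = 2*G*(⅒ + G) (F(G) = (G + 1/(7 + 3))*(G + G) = (G + 1/10)*(2*G) = (G + ⅒)*(2*G) = (⅒ + G)*(2*G) = 2*G*(⅒ + G))
F(38)*15 = ((⅕)*38*(1 + 10*38))*15 = ((⅕)*38*(1 + 380))*15 = ((⅕)*38*381)*15 = (14478/5)*15 = 43434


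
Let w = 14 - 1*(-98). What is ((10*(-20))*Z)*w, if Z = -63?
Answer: 1411200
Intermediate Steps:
w = 112 (w = 14 + 98 = 112)
((10*(-20))*Z)*w = ((10*(-20))*(-63))*112 = -200*(-63)*112 = 12600*112 = 1411200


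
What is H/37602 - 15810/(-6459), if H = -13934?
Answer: 84081319/40478553 ≈ 2.0772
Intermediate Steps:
H/37602 - 15810/(-6459) = -13934/37602 - 15810/(-6459) = -13934*1/37602 - 15810*(-1/6459) = -6967/18801 + 5270/2153 = 84081319/40478553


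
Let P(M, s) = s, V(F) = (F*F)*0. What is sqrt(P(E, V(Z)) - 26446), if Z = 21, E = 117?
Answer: I*sqrt(26446) ≈ 162.62*I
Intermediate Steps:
V(F) = 0 (V(F) = F**2*0 = 0)
sqrt(P(E, V(Z)) - 26446) = sqrt(0 - 26446) = sqrt(-26446) = I*sqrt(26446)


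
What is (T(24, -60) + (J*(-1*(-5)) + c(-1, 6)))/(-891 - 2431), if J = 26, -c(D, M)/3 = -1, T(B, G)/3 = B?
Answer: -205/3322 ≈ -0.061710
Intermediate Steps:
T(B, G) = 3*B
c(D, M) = 3 (c(D, M) = -3*(-1) = 3)
(T(24, -60) + (J*(-1*(-5)) + c(-1, 6)))/(-891 - 2431) = (3*24 + (26*(-1*(-5)) + 3))/(-891 - 2431) = (72 + (26*5 + 3))/(-3322) = (72 + (130 + 3))*(-1/3322) = (72 + 133)*(-1/3322) = 205*(-1/3322) = -205/3322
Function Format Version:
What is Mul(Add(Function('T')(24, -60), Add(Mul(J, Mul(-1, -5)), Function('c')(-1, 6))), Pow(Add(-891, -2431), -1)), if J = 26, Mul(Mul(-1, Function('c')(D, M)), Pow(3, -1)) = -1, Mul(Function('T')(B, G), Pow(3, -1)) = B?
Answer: Rational(-205, 3322) ≈ -0.061710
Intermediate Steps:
Function('T')(B, G) = Mul(3, B)
Function('c')(D, M) = 3 (Function('c')(D, M) = Mul(-3, -1) = 3)
Mul(Add(Function('T')(24, -60), Add(Mul(J, Mul(-1, -5)), Function('c')(-1, 6))), Pow(Add(-891, -2431), -1)) = Mul(Add(Mul(3, 24), Add(Mul(26, Mul(-1, -5)), 3)), Pow(Add(-891, -2431), -1)) = Mul(Add(72, Add(Mul(26, 5), 3)), Pow(-3322, -1)) = Mul(Add(72, Add(130, 3)), Rational(-1, 3322)) = Mul(Add(72, 133), Rational(-1, 3322)) = Mul(205, Rational(-1, 3322)) = Rational(-205, 3322)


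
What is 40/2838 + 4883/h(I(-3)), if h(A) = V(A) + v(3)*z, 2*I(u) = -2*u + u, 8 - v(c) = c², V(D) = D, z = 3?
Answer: -1539766/473 ≈ -3255.3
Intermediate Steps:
v(c) = 8 - c²
I(u) = -u/2 (I(u) = (-2*u + u)/2 = (-u)/2 = -u/2)
h(A) = -3 + A (h(A) = A + (8 - 1*3²)*3 = A + (8 - 1*9)*3 = A + (8 - 9)*3 = A - 1*3 = A - 3 = -3 + A)
40/2838 + 4883/h(I(-3)) = 40/2838 + 4883/(-3 - ½*(-3)) = 40*(1/2838) + 4883/(-3 + 3/2) = 20/1419 + 4883/(-3/2) = 20/1419 + 4883*(-⅔) = 20/1419 - 9766/3 = -1539766/473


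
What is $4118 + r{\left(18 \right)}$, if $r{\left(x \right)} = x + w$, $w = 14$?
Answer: $4150$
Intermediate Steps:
$r{\left(x \right)} = 14 + x$ ($r{\left(x \right)} = x + 14 = 14 + x$)
$4118 + r{\left(18 \right)} = 4118 + \left(14 + 18\right) = 4118 + 32 = 4150$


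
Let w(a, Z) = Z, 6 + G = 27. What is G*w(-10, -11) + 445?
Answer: 214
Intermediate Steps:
G = 21 (G = -6 + 27 = 21)
G*w(-10, -11) + 445 = 21*(-11) + 445 = -231 + 445 = 214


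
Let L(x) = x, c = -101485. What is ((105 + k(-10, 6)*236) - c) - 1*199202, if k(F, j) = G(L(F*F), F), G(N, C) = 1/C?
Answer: -488178/5 ≈ -97636.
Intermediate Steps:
k(F, j) = 1/F
((105 + k(-10, 6)*236) - c) - 1*199202 = ((105 + 236/(-10)) - 1*(-101485)) - 1*199202 = ((105 - ⅒*236) + 101485) - 199202 = ((105 - 118/5) + 101485) - 199202 = (407/5 + 101485) - 199202 = 507832/5 - 199202 = -488178/5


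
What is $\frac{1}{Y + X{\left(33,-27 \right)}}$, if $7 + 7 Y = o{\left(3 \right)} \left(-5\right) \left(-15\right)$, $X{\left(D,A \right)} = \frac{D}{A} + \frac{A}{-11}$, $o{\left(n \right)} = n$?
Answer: $\frac{693}{22436} \approx 0.030888$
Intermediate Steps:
$X{\left(D,A \right)} = - \frac{A}{11} + \frac{D}{A}$ ($X{\left(D,A \right)} = \frac{D}{A} + A \left(- \frac{1}{11}\right) = \frac{D}{A} - \frac{A}{11} = - \frac{A}{11} + \frac{D}{A}$)
$Y = \frac{218}{7}$ ($Y = -1 + \frac{3 \left(-5\right) \left(-15\right)}{7} = -1 + \frac{\left(-15\right) \left(-15\right)}{7} = -1 + \frac{1}{7} \cdot 225 = -1 + \frac{225}{7} = \frac{218}{7} \approx 31.143$)
$\frac{1}{Y + X{\left(33,-27 \right)}} = \frac{1}{\frac{218}{7} + \left(\left(- \frac{1}{11}\right) \left(-27\right) + \frac{33}{-27}\right)} = \frac{1}{\frac{218}{7} + \left(\frac{27}{11} + 33 \left(- \frac{1}{27}\right)\right)} = \frac{1}{\frac{218}{7} + \left(\frac{27}{11} - \frac{11}{9}\right)} = \frac{1}{\frac{218}{7} + \frac{122}{99}} = \frac{1}{\frac{22436}{693}} = \frac{693}{22436}$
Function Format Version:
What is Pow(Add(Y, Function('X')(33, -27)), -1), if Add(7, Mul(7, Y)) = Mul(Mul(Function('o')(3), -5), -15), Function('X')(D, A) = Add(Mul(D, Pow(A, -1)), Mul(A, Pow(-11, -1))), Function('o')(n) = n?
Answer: Rational(693, 22436) ≈ 0.030888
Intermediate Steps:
Function('X')(D, A) = Add(Mul(Rational(-1, 11), A), Mul(D, Pow(A, -1))) (Function('X')(D, A) = Add(Mul(D, Pow(A, -1)), Mul(A, Rational(-1, 11))) = Add(Mul(D, Pow(A, -1)), Mul(Rational(-1, 11), A)) = Add(Mul(Rational(-1, 11), A), Mul(D, Pow(A, -1))))
Y = Rational(218, 7) (Y = Add(-1, Mul(Rational(1, 7), Mul(Mul(3, -5), -15))) = Add(-1, Mul(Rational(1, 7), Mul(-15, -15))) = Add(-1, Mul(Rational(1, 7), 225)) = Add(-1, Rational(225, 7)) = Rational(218, 7) ≈ 31.143)
Pow(Add(Y, Function('X')(33, -27)), -1) = Pow(Add(Rational(218, 7), Add(Mul(Rational(-1, 11), -27), Mul(33, Pow(-27, -1)))), -1) = Pow(Add(Rational(218, 7), Add(Rational(27, 11), Mul(33, Rational(-1, 27)))), -1) = Pow(Add(Rational(218, 7), Add(Rational(27, 11), Rational(-11, 9))), -1) = Pow(Add(Rational(218, 7), Rational(122, 99)), -1) = Pow(Rational(22436, 693), -1) = Rational(693, 22436)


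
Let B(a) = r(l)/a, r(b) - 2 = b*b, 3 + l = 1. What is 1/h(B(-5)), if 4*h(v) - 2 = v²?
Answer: 50/43 ≈ 1.1628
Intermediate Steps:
l = -2 (l = -3 + 1 = -2)
r(b) = 2 + b² (r(b) = 2 + b*b = 2 + b²)
B(a) = 6/a (B(a) = (2 + (-2)²)/a = (2 + 4)/a = 6/a)
h(v) = ½ + v²/4
1/h(B(-5)) = 1/(½ + (6/(-5))²/4) = 1/(½ + (6*(-⅕))²/4) = 1/(½ + (-6/5)²/4) = 1/(½ + (¼)*(36/25)) = 1/(½ + 9/25) = 1/(43/50) = 50/43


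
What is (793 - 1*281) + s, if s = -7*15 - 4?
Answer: 403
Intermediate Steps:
s = -109 (s = -105 - 4 = -109)
(793 - 1*281) + s = (793 - 1*281) - 109 = (793 - 281) - 109 = 512 - 109 = 403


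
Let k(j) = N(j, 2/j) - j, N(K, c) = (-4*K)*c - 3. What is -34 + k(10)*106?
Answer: -2260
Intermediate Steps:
N(K, c) = -3 - 4*K*c (N(K, c) = -4*K*c - 3 = -3 - 4*K*c)
k(j) = -11 - j (k(j) = (-3 - 4*j*2/j) - j = (-3 - 8) - j = -11 - j)
-34 + k(10)*106 = -34 + (-11 - 1*10)*106 = -34 + (-11 - 10)*106 = -34 - 21*106 = -34 - 2226 = -2260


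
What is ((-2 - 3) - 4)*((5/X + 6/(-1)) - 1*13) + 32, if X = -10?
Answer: 415/2 ≈ 207.50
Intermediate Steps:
((-2 - 3) - 4)*((5/X + 6/(-1)) - 1*13) + 32 = ((-2 - 3) - 4)*((5/(-10) + 6/(-1)) - 1*13) + 32 = (-5 - 4)*((5*(-1/10) + 6*(-1)) - 13) + 32 = -9*((-1/2 - 6) - 13) + 32 = -9*(-13/2 - 13) + 32 = -9*(-39/2) + 32 = 351/2 + 32 = 415/2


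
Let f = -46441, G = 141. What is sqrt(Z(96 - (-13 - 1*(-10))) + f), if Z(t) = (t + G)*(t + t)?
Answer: sqrt(1079) ≈ 32.848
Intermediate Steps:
Z(t) = 2*t*(141 + t) (Z(t) = (t + 141)*(t + t) = (141 + t)*(2*t) = 2*t*(141 + t))
sqrt(Z(96 - (-13 - 1*(-10))) + f) = sqrt(2*(96 - (-13 - 1*(-10)))*(141 + (96 - (-13 - 1*(-10)))) - 46441) = sqrt(2*(96 - (-13 + 10))*(141 + (96 - (-13 + 10))) - 46441) = sqrt(2*(96 - 1*(-3))*(141 + (96 - 1*(-3))) - 46441) = sqrt(2*(96 + 3)*(141 + (96 + 3)) - 46441) = sqrt(2*99*(141 + 99) - 46441) = sqrt(2*99*240 - 46441) = sqrt(47520 - 46441) = sqrt(1079)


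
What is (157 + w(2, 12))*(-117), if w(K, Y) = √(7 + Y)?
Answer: -18369 - 117*√19 ≈ -18879.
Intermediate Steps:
(157 + w(2, 12))*(-117) = (157 + √(7 + 12))*(-117) = (157 + √19)*(-117) = -18369 - 117*√19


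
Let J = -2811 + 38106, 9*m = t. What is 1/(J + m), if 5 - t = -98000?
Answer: 9/415660 ≈ 2.1652e-5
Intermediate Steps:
t = 98005 (t = 5 - 1*(-98000) = 5 + 98000 = 98005)
m = 98005/9 (m = (⅑)*98005 = 98005/9 ≈ 10889.)
J = 35295
1/(J + m) = 1/(35295 + 98005/9) = 1/(415660/9) = 9/415660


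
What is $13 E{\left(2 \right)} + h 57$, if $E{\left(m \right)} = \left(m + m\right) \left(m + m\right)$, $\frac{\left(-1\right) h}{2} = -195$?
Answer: $22438$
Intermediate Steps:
$h = 390$ ($h = \left(-2\right) \left(-195\right) = 390$)
$E{\left(m \right)} = 4 m^{2}$ ($E{\left(m \right)} = 2 m 2 m = 4 m^{2}$)
$13 E{\left(2 \right)} + h 57 = 13 \cdot 4 \cdot 2^{2} + 390 \cdot 57 = 13 \cdot 4 \cdot 4 + 22230 = 13 \cdot 16 + 22230 = 208 + 22230 = 22438$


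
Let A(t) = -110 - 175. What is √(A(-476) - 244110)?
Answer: 3*I*√27155 ≈ 494.36*I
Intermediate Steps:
A(t) = -285
√(A(-476) - 244110) = √(-285 - 244110) = √(-244395) = 3*I*√27155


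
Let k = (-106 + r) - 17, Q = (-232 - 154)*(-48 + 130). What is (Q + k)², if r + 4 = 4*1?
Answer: 1009650625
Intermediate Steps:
Q = -31652 (Q = -386*82 = -31652)
r = 0 (r = -4 + 4*1 = -4 + 4 = 0)
k = -123 (k = (-106 + 0) - 17 = -106 - 17 = -123)
(Q + k)² = (-31652 - 123)² = (-31775)² = 1009650625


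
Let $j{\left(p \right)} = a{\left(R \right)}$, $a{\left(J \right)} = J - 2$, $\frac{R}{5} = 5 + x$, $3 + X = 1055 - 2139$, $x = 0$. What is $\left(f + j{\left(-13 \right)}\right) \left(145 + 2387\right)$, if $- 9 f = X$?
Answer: $\frac{1092136}{3} \approx 3.6405 \cdot 10^{5}$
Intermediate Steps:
$X = -1087$ ($X = -3 + \left(1055 - 2139\right) = -3 - 1084 = -1087$)
$f = \frac{1087}{9}$ ($f = \left(- \frac{1}{9}\right) \left(-1087\right) = \frac{1087}{9} \approx 120.78$)
$R = 25$ ($R = 5 \left(5 + 0\right) = 5 \cdot 5 = 25$)
$a{\left(J \right)} = -2 + J$
$j{\left(p \right)} = 23$ ($j{\left(p \right)} = -2 + 25 = 23$)
$\left(f + j{\left(-13 \right)}\right) \left(145 + 2387\right) = \left(\frac{1087}{9} + 23\right) \left(145 + 2387\right) = \frac{1294}{9} \cdot 2532 = \frac{1092136}{3}$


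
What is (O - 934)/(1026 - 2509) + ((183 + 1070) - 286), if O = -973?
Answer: 1435968/1483 ≈ 968.29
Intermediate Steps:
(O - 934)/(1026 - 2509) + ((183 + 1070) - 286) = (-973 - 934)/(1026 - 2509) + ((183 + 1070) - 286) = -1907/(-1483) + (1253 - 286) = -1907*(-1/1483) + 967 = 1907/1483 + 967 = 1435968/1483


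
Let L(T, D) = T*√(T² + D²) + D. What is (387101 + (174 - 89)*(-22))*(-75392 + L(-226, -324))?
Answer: -29168150396 - 174124412*√39013 ≈ -6.3561e+10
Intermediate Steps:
L(T, D) = D + T*√(D² + T²) (L(T, D) = T*√(D² + T²) + D = D + T*√(D² + T²))
(387101 + (174 - 89)*(-22))*(-75392 + L(-226, -324)) = (387101 + (174 - 89)*(-22))*(-75392 + (-324 - 226*√((-324)² + (-226)²))) = (387101 + 85*(-22))*(-75392 + (-324 - 226*√(104976 + 51076))) = (387101 - 1870)*(-75392 + (-324 - 452*√39013)) = 385231*(-75392 + (-324 - 452*√39013)) = 385231*(-75716 - 452*√39013) = -29168150396 - 174124412*√39013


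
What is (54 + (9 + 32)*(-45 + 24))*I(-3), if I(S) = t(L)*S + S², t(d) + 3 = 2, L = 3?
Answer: -9684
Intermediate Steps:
t(d) = -1 (t(d) = -3 + 2 = -1)
I(S) = S² - S (I(S) = -S + S² = S² - S)
(54 + (9 + 32)*(-45 + 24))*I(-3) = (54 + (9 + 32)*(-45 + 24))*(-3*(-1 - 3)) = (54 + 41*(-21))*(-3*(-4)) = (54 - 861)*12 = -807*12 = -9684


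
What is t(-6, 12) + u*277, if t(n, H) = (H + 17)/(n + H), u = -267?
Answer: -443725/6 ≈ -73954.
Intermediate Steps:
t(n, H) = (17 + H)/(H + n)
t(-6, 12) + u*277 = (17 + 12)/(12 - 6) - 267*277 = 29/6 - 73959 = -443725/6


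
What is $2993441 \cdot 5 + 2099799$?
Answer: $17067004$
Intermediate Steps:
$2993441 \cdot 5 + 2099799 = 14967205 + 2099799 = 17067004$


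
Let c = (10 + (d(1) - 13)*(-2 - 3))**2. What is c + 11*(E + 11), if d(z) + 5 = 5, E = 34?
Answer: 6120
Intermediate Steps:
d(z) = 0 (d(z) = -5 + 5 = 0)
c = 5625 (c = (10 + (0 - 13)*(-2 - 3))**2 = (10 - 13*(-5))**2 = (10 + 65)**2 = 75**2 = 5625)
c + 11*(E + 11) = 5625 + 11*(34 + 11) = 5625 + 11*45 = 5625 + 495 = 6120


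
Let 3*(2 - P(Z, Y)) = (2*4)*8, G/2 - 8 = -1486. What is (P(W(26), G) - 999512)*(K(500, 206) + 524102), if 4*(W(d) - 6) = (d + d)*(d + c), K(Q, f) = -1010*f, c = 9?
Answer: -947681644948/3 ≈ -3.1589e+11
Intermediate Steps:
G = -2956 (G = 16 + 2*(-1486) = 16 - 2972 = -2956)
W(d) = 6 + d*(9 + d)/2 (W(d) = 6 + ((d + d)*(d + 9))/4 = 6 + ((2*d)*(9 + d))/4 = 6 + (2*d*(9 + d))/4 = 6 + d*(9 + d)/2)
P(Z, Y) = -58/3 (P(Z, Y) = 2 - 2*4*8/3 = 2 - 8*8/3 = 2 - ⅓*64 = 2 - 64/3 = -58/3)
(P(W(26), G) - 999512)*(K(500, 206) + 524102) = (-58/3 - 999512)*(-1010*206 + 524102) = -2998594*(-208060 + 524102)/3 = -2998594/3*316042 = -947681644948/3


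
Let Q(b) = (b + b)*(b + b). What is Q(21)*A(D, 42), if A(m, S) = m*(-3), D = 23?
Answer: -121716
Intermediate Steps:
A(m, S) = -3*m
Q(b) = 4*b² (Q(b) = (2*b)*(2*b) = 4*b²)
Q(21)*A(D, 42) = (4*21²)*(-3*23) = (4*441)*(-69) = 1764*(-69) = -121716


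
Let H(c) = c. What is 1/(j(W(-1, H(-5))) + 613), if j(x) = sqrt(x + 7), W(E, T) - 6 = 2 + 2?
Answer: 613/375752 - sqrt(17)/375752 ≈ 0.0016204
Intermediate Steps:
W(E, T) = 10 (W(E, T) = 6 + (2 + 2) = 6 + 4 = 10)
j(x) = sqrt(7 + x)
1/(j(W(-1, H(-5))) + 613) = 1/(sqrt(7 + 10) + 613) = 1/(sqrt(17) + 613) = 1/(613 + sqrt(17))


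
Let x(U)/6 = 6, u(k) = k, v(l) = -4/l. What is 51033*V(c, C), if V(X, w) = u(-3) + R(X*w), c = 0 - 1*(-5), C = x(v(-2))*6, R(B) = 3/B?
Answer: -18354869/120 ≈ -1.5296e+5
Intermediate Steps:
x(U) = 36 (x(U) = 6*6 = 36)
C = 216 (C = 36*6 = 216)
c = 5 (c = 0 + 5 = 5)
V(X, w) = -3 + 3/(X*w) (V(X, w) = -3 + 3/((X*w)) = -3 + 3*(1/(X*w)) = -3 + 3/(X*w))
51033*V(c, C) = 51033*(-3 + 3/(5*216)) = 51033*(-3 + 3*(1/5)*(1/216)) = 51033*(-3 + 1/360) = 51033*(-1079/360) = -18354869/120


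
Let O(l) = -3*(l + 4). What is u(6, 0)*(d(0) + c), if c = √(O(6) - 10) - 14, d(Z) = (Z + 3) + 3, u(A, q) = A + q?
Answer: -48 + 12*I*√10 ≈ -48.0 + 37.947*I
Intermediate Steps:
O(l) = -12 - 3*l (O(l) = -3*(4 + l) = -12 - 3*l)
d(Z) = 6 + Z (d(Z) = (3 + Z) + 3 = 6 + Z)
c = -14 + 2*I*√10 (c = √((-12 - 3*6) - 10) - 14 = √((-12 - 18) - 10) - 14 = √(-30 - 10) - 14 = √(-40) - 14 = 2*I*√10 - 14 = -14 + 2*I*√10 ≈ -14.0 + 6.3246*I)
u(6, 0)*(d(0) + c) = (6 + 0)*((6 + 0) + (-14 + 2*I*√10)) = 6*(6 + (-14 + 2*I*√10)) = 6*(-8 + 2*I*√10) = -48 + 12*I*√10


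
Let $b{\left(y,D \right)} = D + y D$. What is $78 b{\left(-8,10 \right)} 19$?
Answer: $-103740$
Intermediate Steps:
$b{\left(y,D \right)} = D + D y$
$78 b{\left(-8,10 \right)} 19 = 78 \cdot 10 \left(1 - 8\right) 19 = 78 \cdot 10 \left(-7\right) 19 = 78 \left(-70\right) 19 = \left(-5460\right) 19 = -103740$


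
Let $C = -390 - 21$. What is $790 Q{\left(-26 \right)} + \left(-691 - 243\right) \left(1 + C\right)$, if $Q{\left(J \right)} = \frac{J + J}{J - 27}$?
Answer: $\frac{20336900}{53} \approx 3.8372 \cdot 10^{5}$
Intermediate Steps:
$C = -411$
$Q{\left(J \right)} = \frac{2 J}{-27 + J}$
$790 Q{\left(-26 \right)} + \left(-691 - 243\right) \left(1 + C\right) = 790 \cdot 2 \left(-26\right) \frac{1}{-27 - 26} + \left(-691 - 243\right) \left(1 - 411\right) = 790 \cdot 2 \left(-26\right) \frac{1}{-53} - -382940 = 790 \cdot 2 \left(-26\right) \left(- \frac{1}{53}\right) + 382940 = 790 \cdot \frac{52}{53} + 382940 = \frac{41080}{53} + 382940 = \frac{20336900}{53}$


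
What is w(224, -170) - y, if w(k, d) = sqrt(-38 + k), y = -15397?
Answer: 15397 + sqrt(186) ≈ 15411.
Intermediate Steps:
w(224, -170) - y = sqrt(-38 + 224) - 1*(-15397) = sqrt(186) + 15397 = 15397 + sqrt(186)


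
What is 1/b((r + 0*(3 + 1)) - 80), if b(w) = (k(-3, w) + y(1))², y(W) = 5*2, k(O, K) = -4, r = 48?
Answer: 1/36 ≈ 0.027778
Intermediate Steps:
y(W) = 10
b(w) = 36 (b(w) = (-4 + 10)² = 6² = 36)
1/b((r + 0*(3 + 1)) - 80) = 1/36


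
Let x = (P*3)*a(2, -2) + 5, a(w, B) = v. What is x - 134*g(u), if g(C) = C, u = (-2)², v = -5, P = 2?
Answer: -561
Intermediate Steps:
a(w, B) = -5
u = 4
x = -25 (x = (2*3)*(-5) + 5 = 6*(-5) + 5 = -30 + 5 = -25)
x - 134*g(u) = -25 - 134*4 = -25 - 536 = -561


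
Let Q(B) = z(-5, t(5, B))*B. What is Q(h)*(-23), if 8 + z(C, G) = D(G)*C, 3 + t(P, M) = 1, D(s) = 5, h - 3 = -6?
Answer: -2277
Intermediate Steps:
h = -3 (h = 3 - 6 = -3)
t(P, M) = -2 (t(P, M) = -3 + 1 = -2)
z(C, G) = -8 + 5*C
Q(B) = -33*B (Q(B) = (-8 + 5*(-5))*B = (-8 - 25)*B = -33*B)
Q(h)*(-23) = -33*(-3)*(-23) = 99*(-23) = -2277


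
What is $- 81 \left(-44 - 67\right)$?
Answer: $8991$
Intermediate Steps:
$- 81 \left(-44 - 67\right) = \left(-81\right) \left(-111\right) = 8991$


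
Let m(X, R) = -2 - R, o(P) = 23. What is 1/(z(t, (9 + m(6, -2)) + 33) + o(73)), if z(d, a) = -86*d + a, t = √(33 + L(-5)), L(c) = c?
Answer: -65/202863 - 172*√7/202863 ≈ -0.0025636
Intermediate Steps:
t = 2*√7 (t = √(33 - 5) = √28 = 2*√7 ≈ 5.2915)
z(d, a) = a - 86*d
1/(z(t, (9 + m(6, -2)) + 33) + o(73)) = 1/((((9 + (-2 - 1*(-2))) + 33) - 172*√7) + 23) = 1/((((9 + (-2 + 2)) + 33) - 172*√7) + 23) = 1/((((9 + 0) + 33) - 172*√7) + 23) = 1/(((9 + 33) - 172*√7) + 23) = 1/((42 - 172*√7) + 23) = 1/(65 - 172*√7)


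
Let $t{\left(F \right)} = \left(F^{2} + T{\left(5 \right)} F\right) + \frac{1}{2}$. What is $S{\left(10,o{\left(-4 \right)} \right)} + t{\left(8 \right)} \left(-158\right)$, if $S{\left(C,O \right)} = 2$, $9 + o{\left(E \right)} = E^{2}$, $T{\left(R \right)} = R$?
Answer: $-16509$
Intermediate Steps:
$o{\left(E \right)} = -9 + E^{2}$
$t{\left(F \right)} = \frac{1}{2} + F^{2} + 5 F$ ($t{\left(F \right)} = \left(F^{2} + 5 F\right) + \frac{1}{2} = \frac{1}{2} + F^{2} + 5 F$)
$S{\left(10,o{\left(-4 \right)} \right)} + t{\left(8 \right)} \left(-158\right) = 2 + \left(\frac{1}{2} + 8^{2} + 5 \cdot 8\right) \left(-158\right) = 2 + \left(\frac{1}{2} + 64 + 40\right) \left(-158\right) = 2 + \frac{209}{2} \left(-158\right) = 2 - 16511 = -16509$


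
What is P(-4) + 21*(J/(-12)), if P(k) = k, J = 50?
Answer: -183/2 ≈ -91.500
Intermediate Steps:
P(-4) + 21*(J/(-12)) = -4 + 21*(50/(-12)) = -4 + 21*(50*(-1/12)) = -4 + 21*(-25/6) = -4 - 175/2 = -183/2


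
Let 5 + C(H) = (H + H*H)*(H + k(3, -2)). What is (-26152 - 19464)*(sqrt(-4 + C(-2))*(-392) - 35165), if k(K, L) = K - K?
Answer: 1604086640 + 17881472*I*sqrt(13) ≈ 1.6041e+9 + 6.4473e+7*I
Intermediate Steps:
k(K, L) = 0
C(H) = -5 + H*(H + H**2) (C(H) = -5 + (H + H*H)*(H + 0) = -5 + (H + H**2)*H = -5 + H*(H + H**2))
(-26152 - 19464)*(sqrt(-4 + C(-2))*(-392) - 35165) = (-26152 - 19464)*(sqrt(-4 + (-5 + (-2)**2 + (-2)**3))*(-392) - 35165) = -45616*(sqrt(-4 + (-5 + 4 - 8))*(-392) - 35165) = -45616*(sqrt(-4 - 9)*(-392) - 35165) = -45616*(sqrt(-13)*(-392) - 35165) = -45616*((I*sqrt(13))*(-392) - 35165) = -45616*(-392*I*sqrt(13) - 35165) = -45616*(-35165 - 392*I*sqrt(13)) = 1604086640 + 17881472*I*sqrt(13)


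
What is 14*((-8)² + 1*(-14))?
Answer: 700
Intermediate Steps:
14*((-8)² + 1*(-14)) = 14*(64 - 14) = 14*50 = 700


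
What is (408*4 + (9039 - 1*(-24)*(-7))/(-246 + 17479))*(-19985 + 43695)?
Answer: 667036441170/17233 ≈ 3.8707e+7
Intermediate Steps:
(408*4 + (9039 - 1*(-24)*(-7))/(-246 + 17479))*(-19985 + 43695) = (1632 + (9039 + 24*(-7))/17233)*23710 = (1632 + (9039 - 168)*(1/17233))*23710 = (1632 + 8871*(1/17233))*23710 = (1632 + 8871/17233)*23710 = (28133127/17233)*23710 = 667036441170/17233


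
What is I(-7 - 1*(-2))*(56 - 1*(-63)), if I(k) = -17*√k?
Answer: -2023*I*√5 ≈ -4523.6*I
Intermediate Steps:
I(-7 - 1*(-2))*(56 - 1*(-63)) = (-17*√(-7 - 1*(-2)))*(56 - 1*(-63)) = (-17*√(-7 + 2))*(56 + 63) = -17*I*√5*119 = -2023*I*√5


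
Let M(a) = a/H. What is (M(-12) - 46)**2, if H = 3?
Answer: 2500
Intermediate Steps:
M(a) = a/3
(M(-12) - 46)**2 = ((1/3)*(-12) - 46)**2 = (-4 - 46)**2 = (-50)**2 = 2500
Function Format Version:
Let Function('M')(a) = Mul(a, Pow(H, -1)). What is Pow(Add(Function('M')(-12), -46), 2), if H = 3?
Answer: 2500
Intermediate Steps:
Function('M')(a) = Mul(Rational(1, 3), a) (Function('M')(a) = Mul(a, Pow(3, -1)) = Mul(a, Rational(1, 3)) = Mul(Rational(1, 3), a))
Pow(Add(Function('M')(-12), -46), 2) = Pow(Add(Mul(Rational(1, 3), -12), -46), 2) = Pow(Add(-4, -46), 2) = Pow(-50, 2) = 2500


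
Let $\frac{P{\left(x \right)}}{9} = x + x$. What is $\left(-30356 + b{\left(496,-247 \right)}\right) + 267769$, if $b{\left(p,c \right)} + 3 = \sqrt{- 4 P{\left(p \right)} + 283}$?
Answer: $237410 + i \sqrt{35429} \approx 2.3741 \cdot 10^{5} + 188.23 i$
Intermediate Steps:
$P{\left(x \right)} = 18 x$ ($P{\left(x \right)} = 9 \left(x + x\right) = 9 \cdot 2 x = 18 x$)
$b{\left(p,c \right)} = -3 + \sqrt{283 - 72 p}$ ($b{\left(p,c \right)} = -3 + \sqrt{- 4 \cdot 18 p + 283} = -3 + \sqrt{- 72 p + 283} = -3 + \sqrt{283 - 72 p}$)
$\left(-30356 + b{\left(496,-247 \right)}\right) + 267769 = \left(-30356 - \left(3 - \sqrt{283 - 35712}\right)\right) + 267769 = \left(-30356 - \left(3 - \sqrt{-35429}\right)\right) + 267769 = \left(-30356 - \left(3 - i \sqrt{35429}\right)\right) + 267769 = \left(-30359 + i \sqrt{35429}\right) + 267769 = 237410 + i \sqrt{35429}$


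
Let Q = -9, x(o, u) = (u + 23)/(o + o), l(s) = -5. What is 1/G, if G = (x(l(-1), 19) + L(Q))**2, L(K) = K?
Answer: 25/4356 ≈ 0.0057392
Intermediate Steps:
x(o, u) = (23 + u)/(2*o) (x(o, u) = (23 + u)/((2*o)) = (23 + u)*(1/(2*o)) = (23 + u)/(2*o))
G = 4356/25 (G = ((1/2)*(23 + 19)/(-5) - 9)**2 = ((1/2)*(-1/5)*42 - 9)**2 = (-21/5 - 9)**2 = (-66/5)**2 = 4356/25 ≈ 174.24)
1/G = 1/(4356/25) = 25/4356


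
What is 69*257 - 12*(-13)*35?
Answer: 23193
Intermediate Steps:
69*257 - 12*(-13)*35 = 17733 + 156*35 = 17733 + 5460 = 23193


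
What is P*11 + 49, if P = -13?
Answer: -94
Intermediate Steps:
P*11 + 49 = -13*11 + 49 = -143 + 49 = -94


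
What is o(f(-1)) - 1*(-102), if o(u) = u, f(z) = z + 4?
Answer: 105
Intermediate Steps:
f(z) = 4 + z
o(f(-1)) - 1*(-102) = (4 - 1) - 1*(-102) = 3 + 102 = 105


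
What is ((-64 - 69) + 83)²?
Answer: 2500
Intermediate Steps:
((-64 - 69) + 83)² = (-133 + 83)² = (-50)² = 2500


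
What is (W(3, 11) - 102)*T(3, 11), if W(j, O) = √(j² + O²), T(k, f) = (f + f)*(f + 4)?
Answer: -33660 + 330*√130 ≈ -29897.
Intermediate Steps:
T(k, f) = 2*f*(4 + f) (T(k, f) = (2*f)*(4 + f) = 2*f*(4 + f))
W(j, O) = √(O² + j²)
(W(3, 11) - 102)*T(3, 11) = (√(11² + 3²) - 102)*(2*11*(4 + 11)) = (√(121 + 9) - 102)*(2*11*15) = (√130 - 102)*330 = (-102 + √130)*330 = -33660 + 330*√130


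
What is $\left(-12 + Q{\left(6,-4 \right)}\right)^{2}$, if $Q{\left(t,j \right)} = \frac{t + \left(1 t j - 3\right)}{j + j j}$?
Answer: $\frac{3025}{16} \approx 189.06$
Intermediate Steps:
$Q{\left(t,j \right)} = \frac{-3 + t + j t}{j + j^{2}}$ ($Q{\left(t,j \right)} = \frac{t + \left(t j - 3\right)}{j + j^{2}} = \frac{t + \left(j t - 3\right)}{j + j^{2}} = \frac{t + \left(-3 + j t\right)}{j + j^{2}} = \frac{-3 + t + j t}{j + j^{2}}$)
$\left(-12 + Q{\left(6,-4 \right)}\right)^{2} = \left(-12 + \frac{-3 + 6 - 24}{\left(-4\right) \left(1 - 4\right)}\right)^{2} = \left(-12 - \frac{-3 + 6 - 24}{4 \left(-3\right)}\right)^{2} = \left(-12 - \left(- \frac{1}{12}\right) \left(-21\right)\right)^{2} = \left(-12 - \frac{7}{4}\right)^{2} = \left(- \frac{55}{4}\right)^{2} = \frac{3025}{16}$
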